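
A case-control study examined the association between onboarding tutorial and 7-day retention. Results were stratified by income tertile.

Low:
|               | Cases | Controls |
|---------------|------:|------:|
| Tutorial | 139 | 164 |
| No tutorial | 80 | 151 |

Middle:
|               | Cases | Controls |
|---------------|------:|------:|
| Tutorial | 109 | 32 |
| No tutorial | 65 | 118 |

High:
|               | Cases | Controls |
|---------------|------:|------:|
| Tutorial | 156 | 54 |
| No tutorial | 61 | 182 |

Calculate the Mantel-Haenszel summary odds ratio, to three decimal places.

OR_MH = Σ(aᵢdᵢ/nᵢ) / Σ(bᵢcᵢ/nᵢ), where nᵢ is the stratum total.
Stratum 1 (Low): n = 534; a·d/n = 139·151/534 = 39.3052; b·c/n = 164·80/534 = 24.5693
Stratum 2 (Middle): n = 324; a·d/n = 109·118/324 = 39.6975; b·c/n = 32·65/324 = 6.4198
Stratum 3 (High): n = 453; a·d/n = 156·182/453 = 62.6755; b·c/n = 54·61/453 = 7.2715
OR_MH = (39.3052 + 39.6975 + 62.6755) / (24.5693 + 6.4198 + 7.2715) = 141.6783 / 38.2606 = 3.70298

3.703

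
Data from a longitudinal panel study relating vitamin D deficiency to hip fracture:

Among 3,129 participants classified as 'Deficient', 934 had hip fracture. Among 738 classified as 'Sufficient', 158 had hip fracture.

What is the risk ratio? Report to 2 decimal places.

From the description: a = 934, b = 2195, c = 158, d = 580.
Risk in exposed = 934/3129 = 0.29850; risk in unexposed = 158/738 = 0.21409.
RR = 0.29850 / 0.21409 = 1.39425
The risk among the exposed is 1.39 times that among the unexposed.

1.39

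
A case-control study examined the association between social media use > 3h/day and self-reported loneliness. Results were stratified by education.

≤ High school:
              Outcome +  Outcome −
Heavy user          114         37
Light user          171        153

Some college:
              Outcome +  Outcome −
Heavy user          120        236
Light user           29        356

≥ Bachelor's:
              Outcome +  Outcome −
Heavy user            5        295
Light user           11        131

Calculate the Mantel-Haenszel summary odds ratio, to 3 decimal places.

OR_MH = Σ(aᵢdᵢ/nᵢ) / Σ(bᵢcᵢ/nᵢ), where nᵢ is the stratum total.
Stratum 1 (≤ High school): n = 475; a·d/n = 114·153/475 = 36.7200; b·c/n = 37·171/475 = 13.3200
Stratum 2 (Some college): n = 741; a·d/n = 120·356/741 = 57.6518; b·c/n = 236·29/741 = 9.2362
Stratum 3 (≥ Bachelor's): n = 442; a·d/n = 5·131/442 = 1.4819; b·c/n = 295·11/442 = 7.3416
OR_MH = (36.7200 + 57.6518 + 1.4819) / (13.3200 + 9.2362 + 7.3416) = 95.8537 / 29.8978 = 3.20605

3.206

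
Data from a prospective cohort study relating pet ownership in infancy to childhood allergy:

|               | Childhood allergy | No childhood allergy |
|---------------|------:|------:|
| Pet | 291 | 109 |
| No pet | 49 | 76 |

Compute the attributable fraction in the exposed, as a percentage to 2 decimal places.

Cells: a = 291, b = 109, c = 49, d = 76.
Risk in exposed = 291/400 = 0.72750; risk in unexposed = 49/125 = 0.39200.
RR = 0.72750/0.39200 = 1.85587
AR% = (RR − 1)/RR × 100 = (1.85587 − 1)/1.85587 × 100 = 46.1168%

46.12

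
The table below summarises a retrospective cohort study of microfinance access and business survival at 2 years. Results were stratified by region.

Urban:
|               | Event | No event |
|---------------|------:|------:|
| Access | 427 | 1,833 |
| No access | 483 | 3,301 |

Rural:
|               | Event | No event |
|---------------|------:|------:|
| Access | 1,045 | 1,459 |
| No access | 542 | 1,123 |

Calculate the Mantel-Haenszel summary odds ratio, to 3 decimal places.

1.531

OR_MH = Σ(aᵢdᵢ/nᵢ) / Σ(bᵢcᵢ/nᵢ), where nᵢ is the stratum total.
Stratum 1 (Urban): n = 6044; a·d/n = 427·3301/6044 = 233.2110; b·c/n = 1833·483/6044 = 146.4823
Stratum 2 (Rural): n = 4169; a·d/n = 1045·1123/4169 = 281.4908; b·c/n = 1459·542/4169 = 189.6805
OR_MH = (233.2110 + 281.4908) / (146.4823 + 189.6805) = 514.7017 / 336.1628 = 1.53111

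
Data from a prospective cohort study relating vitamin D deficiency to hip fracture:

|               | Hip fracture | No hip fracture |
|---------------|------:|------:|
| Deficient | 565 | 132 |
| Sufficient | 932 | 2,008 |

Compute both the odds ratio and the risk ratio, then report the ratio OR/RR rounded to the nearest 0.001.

Cells: a = 565, b = 132, c = 932, d = 2008.
OR = (565·2008)/(132·932) = 1134520/123024 = 9.22194
Risk in exposed = 565/697 = 0.81062; risk in unexposed = 932/2940 = 0.31701; RR = 2.55710
OR/RR = 9.22194 / 2.55710 = 3.60641
The outcome is not rare, so the OR lies further from 1 than the RR.

3.606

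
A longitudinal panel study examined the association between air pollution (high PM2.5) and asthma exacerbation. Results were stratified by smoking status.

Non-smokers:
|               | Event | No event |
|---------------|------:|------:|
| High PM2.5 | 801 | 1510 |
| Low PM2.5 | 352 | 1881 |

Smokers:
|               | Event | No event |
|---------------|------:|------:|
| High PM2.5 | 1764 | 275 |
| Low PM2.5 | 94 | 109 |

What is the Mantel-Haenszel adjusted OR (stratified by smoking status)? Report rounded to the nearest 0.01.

OR_MH = Σ(aᵢdᵢ/nᵢ) / Σ(bᵢcᵢ/nᵢ), where nᵢ is the stratum total.
Stratum 1 (Non-smokers): n = 4544; a·d/n = 801·1881/4544 = 331.5759; b·c/n = 1510·352/4544 = 116.9718
Stratum 2 (Smokers): n = 2242; a·d/n = 1764·109/2242 = 85.7609; b·c/n = 275·94/2242 = 11.5299
OR_MH = (331.5759 + 85.7609) / (116.9718 + 11.5299) = 417.3369 / 128.5017 = 3.24771

3.25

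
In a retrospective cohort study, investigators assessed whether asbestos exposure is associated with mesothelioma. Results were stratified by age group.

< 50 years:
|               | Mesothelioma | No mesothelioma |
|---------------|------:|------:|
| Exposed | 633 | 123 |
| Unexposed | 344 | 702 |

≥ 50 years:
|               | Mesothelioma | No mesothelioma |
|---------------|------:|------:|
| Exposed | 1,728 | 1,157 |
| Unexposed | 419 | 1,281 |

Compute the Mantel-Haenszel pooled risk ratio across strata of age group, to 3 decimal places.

2.471

RR_MH = Σ(aᵢ·n₀ᵢ/nᵢ) / Σ(cᵢ·n₁ᵢ/nᵢ), with n₁ᵢ = aᵢ+bᵢ (exposed), n₀ᵢ = cᵢ+dᵢ (unexposed), nᵢ = n₁ᵢ+n₀ᵢ.
Stratum 1 (< 50 years): n₁ = 756, n₀ = 1046, n = 1802; a·n₀/n = 633·1046/1802 = 367.4351; c·n₁/n = 344·756/1802 = 144.3196
Stratum 2 (≥ 50 years): n₁ = 2885, n₀ = 1700, n = 4585; a·n₀/n = 1728·1700/4585 = 640.6979; c·n₁/n = 419·2885/4585 = 263.6456
RR_MH = (367.4351 + 640.6979) / (144.3196 + 263.6456) = 1008.1330 / 407.9652 = 2.47112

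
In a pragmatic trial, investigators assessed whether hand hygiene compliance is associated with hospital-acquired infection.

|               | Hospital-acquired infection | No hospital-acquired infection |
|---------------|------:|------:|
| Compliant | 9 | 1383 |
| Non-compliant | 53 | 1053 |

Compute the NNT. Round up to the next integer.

Risk in treated group = 9/1392 = 0.00647; risk in control = 53/1106 = 0.04792.
Absolute risk reduction = 0.04792 − 0.00647 = 0.04145
NNT = 1 / ARR = 1 / 0.04145 = 24.123 → round up → 25

25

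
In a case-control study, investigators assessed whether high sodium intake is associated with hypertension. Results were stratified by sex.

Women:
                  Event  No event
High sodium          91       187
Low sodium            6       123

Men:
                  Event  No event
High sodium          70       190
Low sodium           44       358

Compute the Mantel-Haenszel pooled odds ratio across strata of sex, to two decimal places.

4.25

OR_MH = Σ(aᵢdᵢ/nᵢ) / Σ(bᵢcᵢ/nᵢ), where nᵢ is the stratum total.
Stratum 1 (Women): n = 407; a·d/n = 91·123/407 = 27.5012; b·c/n = 187·6/407 = 2.7568
Stratum 2 (Men): n = 662; a·d/n = 70·358/662 = 37.8550; b·c/n = 190·44/662 = 12.6284
OR_MH = (27.5012 + 37.8550) / (2.7568 + 12.6284) = 65.3562 / 15.3852 = 4.24800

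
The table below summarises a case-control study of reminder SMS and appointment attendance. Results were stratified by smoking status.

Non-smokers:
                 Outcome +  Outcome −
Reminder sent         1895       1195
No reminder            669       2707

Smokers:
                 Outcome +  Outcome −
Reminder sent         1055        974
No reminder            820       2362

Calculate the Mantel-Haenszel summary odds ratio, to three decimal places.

OR_MH = Σ(aᵢdᵢ/nᵢ) / Σ(bᵢcᵢ/nᵢ), where nᵢ is the stratum total.
Stratum 1 (Non-smokers): n = 6466; a·d/n = 1895·2707/6466 = 793.3444; b·c/n = 1195·669/6466 = 123.6398
Stratum 2 (Smokers): n = 5211; a·d/n = 1055·2362/5211 = 478.2019; b·c/n = 974·820/5211 = 153.2681
OR_MH = (793.3444 + 478.2019) / (123.6398 + 153.2681) = 1271.5463 / 276.9079 = 4.59195

4.592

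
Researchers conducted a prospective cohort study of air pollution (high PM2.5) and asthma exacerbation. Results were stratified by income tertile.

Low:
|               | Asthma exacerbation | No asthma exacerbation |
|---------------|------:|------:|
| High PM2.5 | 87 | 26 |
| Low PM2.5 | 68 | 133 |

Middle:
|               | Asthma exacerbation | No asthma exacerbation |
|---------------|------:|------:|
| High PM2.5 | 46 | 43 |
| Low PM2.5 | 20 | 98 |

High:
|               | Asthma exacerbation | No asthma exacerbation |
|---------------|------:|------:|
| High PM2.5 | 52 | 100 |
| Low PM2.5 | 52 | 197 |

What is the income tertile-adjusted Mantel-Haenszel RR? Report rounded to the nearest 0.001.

2.164

RR_MH = Σ(aᵢ·n₀ᵢ/nᵢ) / Σ(cᵢ·n₁ᵢ/nᵢ), with n₁ᵢ = aᵢ+bᵢ (exposed), n₀ᵢ = cᵢ+dᵢ (unexposed), nᵢ = n₁ᵢ+n₀ᵢ.
Stratum 1 (Low): n₁ = 113, n₀ = 201, n = 314; a·n₀/n = 87·201/314 = 55.6911; c·n₁/n = 68·113/314 = 24.4713
Stratum 2 (Middle): n₁ = 89, n₀ = 118, n = 207; a·n₀/n = 46·118/207 = 26.2222; c·n₁/n = 20·89/207 = 8.5990
Stratum 3 (High): n₁ = 152, n₀ = 249, n = 401; a·n₀/n = 52·249/401 = 32.2893; c·n₁/n = 52·152/401 = 19.7107
RR_MH = (55.6911 + 26.2222 + 32.2893) / (24.4713 + 8.5990 + 19.7107) = 114.2026 / 52.7811 = 2.16370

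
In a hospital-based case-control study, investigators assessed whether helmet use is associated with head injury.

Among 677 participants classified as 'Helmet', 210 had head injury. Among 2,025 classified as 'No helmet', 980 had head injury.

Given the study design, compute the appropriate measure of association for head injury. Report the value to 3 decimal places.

From the description: a = 210, b = 467, c = 980, d = 1045.
This is a hospital-based case-control study: participants were sampled on outcome status, so risks in the source population cannot be estimated directly — relative risk is not valid here. The odds ratio is the appropriate measure.
OR = (a·d)/(b·c) = (210 × 1045) / (467 × 980) = 219450 / 457660 = 0.47950

0.480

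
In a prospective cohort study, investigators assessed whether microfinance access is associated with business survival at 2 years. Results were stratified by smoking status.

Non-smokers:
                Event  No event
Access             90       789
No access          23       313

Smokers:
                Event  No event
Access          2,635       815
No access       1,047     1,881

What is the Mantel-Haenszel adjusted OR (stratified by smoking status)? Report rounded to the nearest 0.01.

5.38

OR_MH = Σ(aᵢdᵢ/nᵢ) / Σ(bᵢcᵢ/nᵢ), where nᵢ is the stratum total.
Stratum 1 (Non-smokers): n = 1215; a·d/n = 90·313/1215 = 23.1852; b·c/n = 789·23/1215 = 14.9358
Stratum 2 (Smokers): n = 6378; a·d/n = 2635·1881/6378 = 777.1143; b·c/n = 815·1047/6378 = 133.7888
OR_MH = (23.1852 + 777.1143) / (14.9358 + 133.7888) = 800.2995 / 148.7246 = 5.38108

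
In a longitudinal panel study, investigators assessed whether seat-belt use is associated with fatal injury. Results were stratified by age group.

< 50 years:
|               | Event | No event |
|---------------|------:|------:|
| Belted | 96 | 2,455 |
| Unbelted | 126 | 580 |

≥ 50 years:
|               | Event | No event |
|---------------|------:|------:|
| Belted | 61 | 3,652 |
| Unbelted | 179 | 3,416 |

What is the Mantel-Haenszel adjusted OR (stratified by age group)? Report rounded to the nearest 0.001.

0.247

OR_MH = Σ(aᵢdᵢ/nᵢ) / Σ(bᵢcᵢ/nᵢ), where nᵢ is the stratum total.
Stratum 1 (< 50 years): n = 3257; a·d/n = 96·580/3257 = 17.0955; b·c/n = 2455·126/3257 = 94.9739
Stratum 2 (≥ 50 years): n = 7308; a·d/n = 61·3416/7308 = 28.5134; b·c/n = 3652·179/7308 = 89.4510
OR_MH = (17.0955 + 28.5134) / (94.9739 + 89.4510) = 45.6089 / 184.4249 = 0.24730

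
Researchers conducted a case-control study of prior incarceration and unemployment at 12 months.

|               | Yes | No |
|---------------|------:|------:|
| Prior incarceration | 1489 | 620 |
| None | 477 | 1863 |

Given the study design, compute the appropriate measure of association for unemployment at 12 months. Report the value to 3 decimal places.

9.380

Cells: a = 1489, b = 620, c = 477, d = 1863.
This is a case-control study: participants were sampled on outcome status, so risks in the source population cannot be estimated directly — relative risk is not valid here. The odds ratio is the appropriate measure.
OR = (a·d)/(b·c) = (1489 × 1863) / (620 × 477) = 2774007 / 295740 = 9.37988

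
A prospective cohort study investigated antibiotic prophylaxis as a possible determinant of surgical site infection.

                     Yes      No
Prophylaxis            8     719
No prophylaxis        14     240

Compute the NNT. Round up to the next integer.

Risk in treated group = 8/727 = 0.01100; risk in control = 14/254 = 0.05512.
Absolute risk reduction = 0.05512 − 0.01100 = 0.04411
NNT = 1 / ARR = 1 / 0.04411 = 22.669 → round up → 23

23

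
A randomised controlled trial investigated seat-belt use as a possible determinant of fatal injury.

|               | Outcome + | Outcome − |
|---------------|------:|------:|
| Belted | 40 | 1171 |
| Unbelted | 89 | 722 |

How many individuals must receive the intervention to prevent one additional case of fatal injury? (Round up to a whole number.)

Risk in treated group = 40/1211 = 0.03303; risk in control = 89/811 = 0.10974.
Absolute risk reduction = 0.10974 − 0.03303 = 0.07671
NNT = 1 / ARR = 1 / 0.07671 = 13.036 → round up → 14

14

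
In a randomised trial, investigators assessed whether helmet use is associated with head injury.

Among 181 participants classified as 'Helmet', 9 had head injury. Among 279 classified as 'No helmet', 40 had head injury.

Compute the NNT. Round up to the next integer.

Risk in treated group = 9/181 = 0.04972; risk in control = 40/279 = 0.14337.
Absolute risk reduction = 0.14337 − 0.04972 = 0.09365
NNT = 1 / ARR = 1 / 0.09365 = 10.679 → round up → 11

11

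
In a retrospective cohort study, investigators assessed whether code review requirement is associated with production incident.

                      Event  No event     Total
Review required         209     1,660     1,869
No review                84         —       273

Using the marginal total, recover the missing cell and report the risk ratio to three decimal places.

0.363

The missing cell is in the unexposed row: 273 − 84 = 189.
So a = 209, b = 1660, c = 84, d = 189.
RR = [a/(a+b)] / [c/(c+d)] = (209/1869) / (84/273) = 0.11182/0.30769 = 0.36343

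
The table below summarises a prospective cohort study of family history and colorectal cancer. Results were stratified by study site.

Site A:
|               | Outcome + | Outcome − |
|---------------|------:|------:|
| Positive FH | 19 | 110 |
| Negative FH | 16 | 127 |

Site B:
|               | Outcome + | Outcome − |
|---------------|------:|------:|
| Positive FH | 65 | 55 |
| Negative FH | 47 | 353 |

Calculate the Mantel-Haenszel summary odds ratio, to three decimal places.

OR_MH = Σ(aᵢdᵢ/nᵢ) / Σ(bᵢcᵢ/nᵢ), where nᵢ is the stratum total.
Stratum 1 (Site A): n = 272; a·d/n = 19·127/272 = 8.8713; b·c/n = 110·16/272 = 6.4706
Stratum 2 (Site B): n = 520; a·d/n = 65·353/520 = 44.1250; b·c/n = 55·47/520 = 4.9712
OR_MH = (8.8713 + 44.1250) / (6.4706 + 4.9712) = 52.9963 / 11.4417 = 4.63184

4.632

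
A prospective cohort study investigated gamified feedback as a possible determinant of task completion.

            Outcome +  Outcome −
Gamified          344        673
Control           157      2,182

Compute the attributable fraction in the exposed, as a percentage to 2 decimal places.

Cells: a = 344, b = 673, c = 157, d = 2182.
Risk in exposed = 344/1017 = 0.33825; risk in unexposed = 157/2339 = 0.06712.
RR = 0.33825/0.06712 = 5.03928
AR% = (RR − 1)/RR × 100 = (5.03928 − 1)/5.03928 × 100 = 80.1559%

80.16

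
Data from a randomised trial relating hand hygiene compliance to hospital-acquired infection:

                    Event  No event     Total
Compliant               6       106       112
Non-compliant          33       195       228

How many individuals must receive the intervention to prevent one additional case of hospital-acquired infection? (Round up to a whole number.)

11

Risk in treated group = 6/112 = 0.05357; risk in control = 33/228 = 0.14474.
Absolute risk reduction = 0.14474 − 0.05357 = 0.09117
NNT = 1 / ARR = 1 / 0.09117 = 10.969 → round up → 11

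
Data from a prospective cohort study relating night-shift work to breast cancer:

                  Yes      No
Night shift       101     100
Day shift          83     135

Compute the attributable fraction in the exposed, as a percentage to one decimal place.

24.2

Cells: a = 101, b = 100, c = 83, d = 135.
Risk in exposed = 101/201 = 0.50249; risk in unexposed = 83/218 = 0.38073.
RR = 0.50249/0.38073 = 1.31979
AR% = (RR − 1)/RR × 100 = (1.31979 − 1)/1.31979 × 100 = 24.2302%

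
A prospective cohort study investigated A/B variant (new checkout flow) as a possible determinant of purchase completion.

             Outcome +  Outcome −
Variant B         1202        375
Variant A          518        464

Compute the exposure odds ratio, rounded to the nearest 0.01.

Cells: a = 1202, b = 375, c = 518, d = 464.
OR = (a·d)/(b·c) = (1202 × 464) / (375 × 518) = 557728 / 194250 = 2.87119
The odds of purchase completion are about 2.87 times as high in the variant b group.

2.87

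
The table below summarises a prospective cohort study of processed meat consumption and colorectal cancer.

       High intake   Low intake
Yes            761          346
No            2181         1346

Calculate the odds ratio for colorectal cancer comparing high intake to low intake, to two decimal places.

1.36

Reading the table with exposure as columns: a = 761 (High intake, case), b = 2181 (High intake, non-case), c = 346 (Low intake, case), d = 1346.
OR = (a·d)/(b·c) = (761 × 1346) / (2181 × 346) = 1024306 / 754626 = 1.35737
The odds of colorectal cancer are about 1.36 times as high in the high intake group.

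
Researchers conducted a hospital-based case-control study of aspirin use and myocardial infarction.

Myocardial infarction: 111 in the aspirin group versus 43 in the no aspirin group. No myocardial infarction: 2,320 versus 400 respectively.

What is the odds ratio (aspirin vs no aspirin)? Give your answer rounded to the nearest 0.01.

From the description: a = 111, b = 2320, c = 43, d = 400.
OR = (a·d)/(b·c) = (111 × 400) / (2320 × 43) = 44400 / 99760 = 0.44507
Exposure is associated with lower odds of myocardial infarction (OR = 0.45 < 1).

0.45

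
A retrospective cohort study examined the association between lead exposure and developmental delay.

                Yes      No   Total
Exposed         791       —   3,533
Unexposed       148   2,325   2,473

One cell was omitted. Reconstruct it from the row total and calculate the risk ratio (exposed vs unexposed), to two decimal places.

The missing cell is in the exposed row: 3533 − 791 = 2742.
So a = 791, b = 2742, c = 148, d = 2325.
RR = [a/(a+b)] / [c/(c+d)] = (791/3533) / (148/2473) = 0.22389/0.05985 = 3.74106

3.74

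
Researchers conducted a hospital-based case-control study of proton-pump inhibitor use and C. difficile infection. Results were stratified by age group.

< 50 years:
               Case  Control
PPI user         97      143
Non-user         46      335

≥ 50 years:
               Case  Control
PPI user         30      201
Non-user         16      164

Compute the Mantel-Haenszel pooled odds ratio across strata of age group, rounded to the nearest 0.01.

3.49

OR_MH = Σ(aᵢdᵢ/nᵢ) / Σ(bᵢcᵢ/nᵢ), where nᵢ is the stratum total.
Stratum 1 (< 50 years): n = 621; a·d/n = 97·335/621 = 52.3269; b·c/n = 143·46/621 = 10.5926
Stratum 2 (≥ 50 years): n = 411; a·d/n = 30·164/411 = 11.9708; b·c/n = 201·16/411 = 7.8248
OR_MH = (52.3269 + 11.9708) / (10.5926 + 7.8248) = 64.2977 / 18.4174 = 3.49114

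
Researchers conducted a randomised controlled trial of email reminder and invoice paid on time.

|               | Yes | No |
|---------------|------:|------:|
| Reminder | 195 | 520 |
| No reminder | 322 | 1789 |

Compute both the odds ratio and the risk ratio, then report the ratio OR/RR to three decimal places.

1.165

Cells: a = 195, b = 520, c = 322, d = 1789.
OR = (195·1789)/(520·322) = 348855/167440 = 2.08346
Risk in exposed = 195/715 = 0.27273; risk in unexposed = 322/2111 = 0.15253; RR = 1.78797
OR/RR = 2.08346 / 1.78797 = 1.16527
The outcome is not rare, so the OR lies further from 1 than the RR.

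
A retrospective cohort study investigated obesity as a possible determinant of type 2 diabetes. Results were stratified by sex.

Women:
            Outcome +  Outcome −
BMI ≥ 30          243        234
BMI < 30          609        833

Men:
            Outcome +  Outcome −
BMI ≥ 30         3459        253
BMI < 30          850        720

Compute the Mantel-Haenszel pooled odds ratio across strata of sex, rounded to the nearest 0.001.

5.018

OR_MH = Σ(aᵢdᵢ/nᵢ) / Σ(bᵢcᵢ/nᵢ), where nᵢ is the stratum total.
Stratum 1 (Women): n = 1919; a·d/n = 243·833/1919 = 105.4815; b·c/n = 234·609/1919 = 74.2606
Stratum 2 (Men): n = 5282; a·d/n = 3459·720/5282 = 471.5032; b·c/n = 253·850/5282 = 40.7137
OR_MH = (105.4815 + 471.5032) / (74.2606 + 40.7137) = 576.9847 / 114.9743 = 5.01838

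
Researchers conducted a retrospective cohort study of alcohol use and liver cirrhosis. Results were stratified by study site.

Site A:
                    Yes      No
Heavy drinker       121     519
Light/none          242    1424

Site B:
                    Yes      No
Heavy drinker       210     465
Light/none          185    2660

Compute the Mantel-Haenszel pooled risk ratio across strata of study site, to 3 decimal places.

RR_MH = Σ(aᵢ·n₀ᵢ/nᵢ) / Σ(cᵢ·n₁ᵢ/nᵢ), with n₁ᵢ = aᵢ+bᵢ (exposed), n₀ᵢ = cᵢ+dᵢ (unexposed), nᵢ = n₁ᵢ+n₀ᵢ.
Stratum 1 (Site A): n₁ = 640, n₀ = 1666, n = 2306; a·n₀/n = 121·1666/2306 = 87.4180; c·n₁/n = 242·640/2306 = 67.1639
Stratum 2 (Site B): n₁ = 675, n₀ = 2845, n = 3520; a·n₀/n = 210·2845/3520 = 169.7301; c·n₁/n = 185·675/3520 = 35.4759
RR_MH = (87.4180 + 169.7301) / (67.1639 + 35.4759) = 257.1482 / 102.6398 = 2.50535

2.505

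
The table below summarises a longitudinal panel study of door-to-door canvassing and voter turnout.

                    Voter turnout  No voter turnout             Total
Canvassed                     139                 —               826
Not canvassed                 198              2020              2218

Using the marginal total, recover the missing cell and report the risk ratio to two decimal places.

The missing cell is in the exposed row: 826 − 139 = 687.
So a = 139, b = 687, c = 198, d = 2020.
RR = [a/(a+b)] / [c/(c+d)] = (139/826) / (198/2218) = 0.16828/0.08927 = 1.88509

1.89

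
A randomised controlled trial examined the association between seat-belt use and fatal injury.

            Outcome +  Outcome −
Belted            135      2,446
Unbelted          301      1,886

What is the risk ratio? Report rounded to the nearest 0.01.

0.38

Cells: a = 135, b = 2446, c = 301, d = 1886.
Risk in exposed = 135/2581 = 0.05231; risk in unexposed = 301/2187 = 0.13763.
RR = 0.05231 / 0.13763 = 0.38004
The risk is 62% lower among the exposed than among the unexposed.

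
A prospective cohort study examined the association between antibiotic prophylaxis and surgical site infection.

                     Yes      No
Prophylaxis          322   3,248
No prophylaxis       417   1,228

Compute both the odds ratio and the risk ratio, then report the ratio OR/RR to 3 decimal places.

0.821

Cells: a = 322, b = 3248, c = 417, d = 1228.
OR = (322·1228)/(3248·417) = 395416/1354416 = 0.29195
Risk in exposed = 322/3570 = 0.09020; risk in unexposed = 417/1645 = 0.25350; RR = 0.35581
OR/RR = 0.29195 / 0.35581 = 0.82051
The outcome is not rare, so the OR lies further from 1 than the RR.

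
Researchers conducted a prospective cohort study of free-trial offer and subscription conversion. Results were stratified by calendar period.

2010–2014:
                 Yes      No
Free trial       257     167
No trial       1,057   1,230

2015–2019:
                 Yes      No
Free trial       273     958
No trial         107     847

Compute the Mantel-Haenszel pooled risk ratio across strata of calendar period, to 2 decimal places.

RR_MH = Σ(aᵢ·n₀ᵢ/nᵢ) / Σ(cᵢ·n₁ᵢ/nᵢ), with n₁ᵢ = aᵢ+bᵢ (exposed), n₀ᵢ = cᵢ+dᵢ (unexposed), nᵢ = n₁ᵢ+n₀ᵢ.
Stratum 1 (2010–2014): n₁ = 424, n₀ = 2287, n = 2711; a·n₀/n = 257·2287/2711 = 216.8052; c·n₁/n = 1057·424/2711 = 165.3146
Stratum 2 (2015–2019): n₁ = 1231, n₀ = 954, n = 2185; a·n₀/n = 273·954/2185 = 119.1954; c·n₁/n = 107·1231/2185 = 60.2824
RR_MH = (216.8052 + 119.1954) / (165.3146 + 60.2824) = 336.0007 / 225.5970 = 1.48938

1.49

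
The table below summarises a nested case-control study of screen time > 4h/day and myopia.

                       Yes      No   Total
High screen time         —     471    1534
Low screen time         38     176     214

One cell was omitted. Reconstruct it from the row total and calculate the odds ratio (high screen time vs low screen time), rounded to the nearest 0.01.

10.45

The missing cell is in the exposed row: 1534 − 471 = 1063.
So a = 1063, b = 471, c = 38, d = 176.
OR = (a·d)/(b·c) = (1063 × 176) / (471 × 38) = 187088 / 17898 = 10.45301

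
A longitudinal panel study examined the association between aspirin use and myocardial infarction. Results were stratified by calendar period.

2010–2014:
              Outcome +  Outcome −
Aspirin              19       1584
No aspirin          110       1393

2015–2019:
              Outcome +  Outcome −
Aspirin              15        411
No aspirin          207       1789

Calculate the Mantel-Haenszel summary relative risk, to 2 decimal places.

RR_MH = Σ(aᵢ·n₀ᵢ/nᵢ) / Σ(cᵢ·n₁ᵢ/nᵢ), with n₁ᵢ = aᵢ+bᵢ (exposed), n₀ᵢ = cᵢ+dᵢ (unexposed), nᵢ = n₁ᵢ+n₀ᵢ.
Stratum 1 (2010–2014): n₁ = 1603, n₀ = 1503, n = 3106; a·n₀/n = 19·1503/3106 = 9.1941; c·n₁/n = 110·1603/3106 = 56.7708
Stratum 2 (2015–2019): n₁ = 426, n₀ = 1996, n = 2422; a·n₀/n = 15·1996/2422 = 12.3617; c·n₁/n = 207·426/2422 = 36.4088
RR_MH = (9.1941 + 12.3617) / (56.7708 + 36.4088) = 21.5558 / 93.1795 = 0.23134

0.23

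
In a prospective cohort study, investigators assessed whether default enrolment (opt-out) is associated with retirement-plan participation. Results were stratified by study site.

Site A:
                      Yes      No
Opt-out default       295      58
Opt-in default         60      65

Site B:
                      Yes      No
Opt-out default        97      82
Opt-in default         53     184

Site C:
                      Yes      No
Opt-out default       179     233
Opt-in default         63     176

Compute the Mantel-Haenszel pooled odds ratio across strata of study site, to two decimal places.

3.26

OR_MH = Σ(aᵢdᵢ/nᵢ) / Σ(bᵢcᵢ/nᵢ), where nᵢ is the stratum total.
Stratum 1 (Site A): n = 478; a·d/n = 295·65/478 = 40.1151; b·c/n = 58·60/478 = 7.2803
Stratum 2 (Site B): n = 416; a·d/n = 97·184/416 = 42.9038; b·c/n = 82·53/416 = 10.4471
Stratum 3 (Site C): n = 651; a·d/n = 179·176/651 = 48.3932; b·c/n = 233·63/651 = 22.5484
OR_MH = (40.1151 + 42.9038 + 48.3932) / (7.2803 + 10.4471 + 22.5484) = 131.4122 / 40.2758 = 3.26280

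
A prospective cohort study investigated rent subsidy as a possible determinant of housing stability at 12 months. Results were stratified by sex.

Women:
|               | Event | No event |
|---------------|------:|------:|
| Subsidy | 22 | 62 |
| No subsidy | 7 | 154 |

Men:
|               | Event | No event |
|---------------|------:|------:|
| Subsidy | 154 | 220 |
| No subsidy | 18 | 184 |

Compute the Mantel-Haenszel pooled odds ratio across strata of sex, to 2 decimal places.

OR_MH = Σ(aᵢdᵢ/nᵢ) / Σ(bᵢcᵢ/nᵢ), where nᵢ is the stratum total.
Stratum 1 (Women): n = 245; a·d/n = 22·154/245 = 13.8286; b·c/n = 62·7/245 = 1.7714
Stratum 2 (Men): n = 576; a·d/n = 154·184/576 = 49.1944; b·c/n = 220·18/576 = 6.8750
OR_MH = (13.8286 + 49.1944) / (1.7714 + 6.8750) = 63.0230 / 8.6464 = 7.28891

7.29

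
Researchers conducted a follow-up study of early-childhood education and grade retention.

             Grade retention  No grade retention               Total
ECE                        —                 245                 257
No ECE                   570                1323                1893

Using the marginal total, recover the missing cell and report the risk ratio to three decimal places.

0.155

The missing cell is in the exposed row: 257 − 245 = 12.
So a = 12, b = 245, c = 570, d = 1323.
RR = [a/(a+b)] / [c/(c+d)] = (12/257) / (570/1893) = 0.04669/0.30111 = 0.15507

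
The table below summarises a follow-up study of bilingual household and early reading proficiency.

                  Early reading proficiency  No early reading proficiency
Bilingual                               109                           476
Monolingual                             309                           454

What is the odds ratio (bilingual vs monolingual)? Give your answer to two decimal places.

Cells: a = 109, b = 476, c = 309, d = 454.
OR = (a·d)/(b·c) = (109 × 454) / (476 × 309) = 49486 / 147084 = 0.33645
Exposure is associated with lower odds of early reading proficiency (OR = 0.34 < 1).

0.34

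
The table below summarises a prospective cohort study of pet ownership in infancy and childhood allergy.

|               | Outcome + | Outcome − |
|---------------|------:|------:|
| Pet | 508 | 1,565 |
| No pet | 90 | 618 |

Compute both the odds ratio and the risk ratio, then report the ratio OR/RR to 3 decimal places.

Cells: a = 508, b = 1565, c = 90, d = 618.
OR = (508·618)/(1565·90) = 313944/140850 = 2.22892
Risk in exposed = 508/2073 = 0.24506; risk in unexposed = 90/708 = 0.12712; RR = 1.92777
OR/RR = 2.22892 / 1.92777 = 1.15622
The outcome is not rare, so the OR lies further from 1 than the RR.

1.156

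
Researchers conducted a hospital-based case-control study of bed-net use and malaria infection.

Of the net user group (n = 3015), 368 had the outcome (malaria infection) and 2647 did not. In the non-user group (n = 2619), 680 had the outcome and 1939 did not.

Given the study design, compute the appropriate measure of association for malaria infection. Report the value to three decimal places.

From the description: a = 368, b = 2647, c = 680, d = 1939.
This is a hospital-based case-control study: participants were sampled on outcome status, so risks in the source population cannot be estimated directly — relative risk is not valid here. The odds ratio is the appropriate measure.
OR = (a·d)/(b·c) = (368 × 1939) / (2647 × 680) = 713552 / 1799960 = 0.39643

0.396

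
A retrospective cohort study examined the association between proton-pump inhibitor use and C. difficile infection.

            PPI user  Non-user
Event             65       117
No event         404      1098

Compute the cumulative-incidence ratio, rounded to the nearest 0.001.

1.439

Reading the table with exposure as columns: a = 65 (PPI user, case), b = 404 (PPI user, non-case), c = 117 (Non-user, case), d = 1098.
Risk in exposed = 65/469 = 0.13859; risk in unexposed = 117/1215 = 0.09630.
RR = 0.13859 / 0.09630 = 1.43923
The risk among the exposed is 1.44 times that among the unexposed.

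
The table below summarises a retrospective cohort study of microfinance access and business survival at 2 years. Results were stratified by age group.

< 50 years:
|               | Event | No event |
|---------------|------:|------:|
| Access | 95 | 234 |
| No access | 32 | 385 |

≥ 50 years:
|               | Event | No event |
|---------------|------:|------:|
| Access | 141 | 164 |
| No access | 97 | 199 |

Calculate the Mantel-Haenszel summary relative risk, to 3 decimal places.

1.935

RR_MH = Σ(aᵢ·n₀ᵢ/nᵢ) / Σ(cᵢ·n₁ᵢ/nᵢ), with n₁ᵢ = aᵢ+bᵢ (exposed), n₀ᵢ = cᵢ+dᵢ (unexposed), nᵢ = n₁ᵢ+n₀ᵢ.
Stratum 1 (< 50 years): n₁ = 329, n₀ = 417, n = 746; a·n₀/n = 95·417/746 = 53.1032; c·n₁/n = 32·329/746 = 14.1126
Stratum 2 (≥ 50 years): n₁ = 305, n₀ = 296, n = 601; a·n₀/n = 141·296/601 = 69.4443; c·n₁/n = 97·305/601 = 49.2263
RR_MH = (53.1032 + 69.4443) / (14.1126 + 49.2263) = 122.5475 / 63.3389 = 1.93479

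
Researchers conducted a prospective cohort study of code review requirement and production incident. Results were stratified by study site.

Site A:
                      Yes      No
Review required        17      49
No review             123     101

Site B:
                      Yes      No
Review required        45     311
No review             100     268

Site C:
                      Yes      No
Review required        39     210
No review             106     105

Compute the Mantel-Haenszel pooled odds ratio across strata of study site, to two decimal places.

OR_MH = Σ(aᵢdᵢ/nᵢ) / Σ(bᵢcᵢ/nᵢ), where nᵢ is the stratum total.
Stratum 1 (Site A): n = 290; a·d/n = 17·101/290 = 5.9207; b·c/n = 49·123/290 = 20.7828
Stratum 2 (Site B): n = 724; a·d/n = 45·268/724 = 16.6575; b·c/n = 311·100/724 = 42.9558
Stratum 3 (Site C): n = 460; a·d/n = 39·105/460 = 8.9022; b·c/n = 210·106/460 = 48.3913
OR_MH = (5.9207 + 16.6575 + 8.9022) / (20.7828 + 42.9558 + 48.3913) = 31.4803 / 112.1299 = 0.28075

0.28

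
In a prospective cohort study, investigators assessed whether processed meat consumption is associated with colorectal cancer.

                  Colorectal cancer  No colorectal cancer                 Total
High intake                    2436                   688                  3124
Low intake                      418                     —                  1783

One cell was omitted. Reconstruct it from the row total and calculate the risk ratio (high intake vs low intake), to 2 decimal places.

The missing cell is in the unexposed row: 1783 − 418 = 1365.
So a = 2436, b = 688, c = 418, d = 1365.
RR = [a/(a+b)] / [c/(c+d)] = (2436/3124) / (418/1783) = 0.77977/0.23444 = 3.32615

3.33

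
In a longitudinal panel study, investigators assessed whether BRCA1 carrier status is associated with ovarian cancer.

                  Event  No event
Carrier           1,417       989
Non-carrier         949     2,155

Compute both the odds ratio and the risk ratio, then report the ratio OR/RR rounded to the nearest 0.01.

Cells: a = 1417, b = 989, c = 949, d = 2155.
OR = (1417·2155)/(989·949) = 3053635/938561 = 3.25353
Risk in exposed = 1417/2406 = 0.58894; risk in unexposed = 949/3104 = 0.30573; RR = 1.92633
OR/RR = 3.25353 / 1.92633 = 1.68898
The outcome is not rare, so the OR lies further from 1 than the RR.

1.69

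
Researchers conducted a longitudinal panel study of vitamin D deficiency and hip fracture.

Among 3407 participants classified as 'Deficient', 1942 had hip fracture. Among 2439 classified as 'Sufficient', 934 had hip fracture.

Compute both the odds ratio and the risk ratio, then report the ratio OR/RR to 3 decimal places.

From the description: a = 1942, b = 1465, c = 934, d = 1505.
OR = (1942·1505)/(1465·934) = 2922710/1368310 = 2.13600
Risk in exposed = 1942/3407 = 0.57000; risk in unexposed = 934/2439 = 0.38294; RR = 1.48848
OR/RR = 2.13600 / 1.48848 = 1.43502
The outcome is not rare, so the OR lies further from 1 than the RR.

1.435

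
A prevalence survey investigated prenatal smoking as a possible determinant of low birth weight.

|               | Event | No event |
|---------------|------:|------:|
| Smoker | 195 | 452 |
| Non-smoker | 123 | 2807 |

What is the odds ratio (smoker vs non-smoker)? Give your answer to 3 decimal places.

Cells: a = 195, b = 452, c = 123, d = 2807.
OR = (a·d)/(b·c) = (195 × 2807) / (452 × 123) = 547365 / 55596 = 9.84540
The odds of low birth weight are about 9.85 times as high in the smoker group.

9.845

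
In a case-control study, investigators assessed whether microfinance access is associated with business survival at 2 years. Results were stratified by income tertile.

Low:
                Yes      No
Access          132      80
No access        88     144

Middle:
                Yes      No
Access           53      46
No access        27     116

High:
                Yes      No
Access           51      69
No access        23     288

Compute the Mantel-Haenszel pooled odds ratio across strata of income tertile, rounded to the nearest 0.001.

OR_MH = Σ(aᵢdᵢ/nᵢ) / Σ(bᵢcᵢ/nᵢ), where nᵢ is the stratum total.
Stratum 1 (Low): n = 444; a·d/n = 132·144/444 = 42.8108; b·c/n = 80·88/444 = 15.8559
Stratum 2 (Middle): n = 242; a·d/n = 53·116/242 = 25.4050; b·c/n = 46·27/242 = 5.1322
Stratum 3 (High): n = 431; a·d/n = 51·288/431 = 34.0789; b·c/n = 69·23/431 = 3.6821
OR_MH = (42.8108 + 25.4050 + 34.0789) / (15.8559 + 5.1322 + 3.6821) = 102.2947 / 24.6702 = 4.14648

4.146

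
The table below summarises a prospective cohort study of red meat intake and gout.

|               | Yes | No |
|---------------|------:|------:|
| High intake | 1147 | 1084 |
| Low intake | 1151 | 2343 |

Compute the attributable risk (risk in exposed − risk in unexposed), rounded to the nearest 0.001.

0.185

Cells: a = 1147, b = 1084, c = 1151, d = 2343.
Risk in exposed = 1147/2231 = 0.514119; risk in unexposed = 1151/3494 = 0.329422.
Risk difference = 0.514119 − 0.329422 = 0.184697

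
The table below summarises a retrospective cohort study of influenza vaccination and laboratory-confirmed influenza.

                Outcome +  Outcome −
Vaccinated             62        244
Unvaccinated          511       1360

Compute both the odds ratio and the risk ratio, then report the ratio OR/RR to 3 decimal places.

Cells: a = 62, b = 244, c = 511, d = 1360.
OR = (62·1360)/(244·511) = 84320/124684 = 0.67627
Risk in exposed = 62/306 = 0.20261; risk in unexposed = 511/1871 = 0.27312; RR = 0.74186
OR/RR = 0.67627 / 0.74186 = 0.91158
The outcome is not rare, so the OR lies further from 1 than the RR.

0.912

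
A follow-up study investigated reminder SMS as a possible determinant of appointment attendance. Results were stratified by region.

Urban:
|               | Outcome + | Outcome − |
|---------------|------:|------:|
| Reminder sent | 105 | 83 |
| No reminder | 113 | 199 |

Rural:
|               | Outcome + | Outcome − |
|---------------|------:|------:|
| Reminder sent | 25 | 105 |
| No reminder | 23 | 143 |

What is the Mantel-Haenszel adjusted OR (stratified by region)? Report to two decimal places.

OR_MH = Σ(aᵢdᵢ/nᵢ) / Σ(bᵢcᵢ/nᵢ), where nᵢ is the stratum total.
Stratum 1 (Urban): n = 500; a·d/n = 105·199/500 = 41.7900; b·c/n = 83·113/500 = 18.7580
Stratum 2 (Rural): n = 296; a·d/n = 25·143/296 = 12.0777; b·c/n = 105·23/296 = 8.1588
OR_MH = (41.7900 + 12.0777) / (18.7580 + 8.1588) = 53.8677 / 26.9168 = 2.00127

2.00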